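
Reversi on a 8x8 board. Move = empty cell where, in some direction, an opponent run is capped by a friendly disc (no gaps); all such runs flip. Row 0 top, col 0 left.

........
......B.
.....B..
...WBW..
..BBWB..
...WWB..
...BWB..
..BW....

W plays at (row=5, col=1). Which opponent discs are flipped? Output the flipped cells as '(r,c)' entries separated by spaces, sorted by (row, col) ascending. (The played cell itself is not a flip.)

Dir NW: first cell '.' (not opp) -> no flip
Dir N: first cell '.' (not opp) -> no flip
Dir NE: opp run (4,2) capped by W -> flip
Dir W: first cell '.' (not opp) -> no flip
Dir E: first cell '.' (not opp) -> no flip
Dir SW: first cell '.' (not opp) -> no flip
Dir S: first cell '.' (not opp) -> no flip
Dir SE: first cell '.' (not opp) -> no flip

Answer: (4,2)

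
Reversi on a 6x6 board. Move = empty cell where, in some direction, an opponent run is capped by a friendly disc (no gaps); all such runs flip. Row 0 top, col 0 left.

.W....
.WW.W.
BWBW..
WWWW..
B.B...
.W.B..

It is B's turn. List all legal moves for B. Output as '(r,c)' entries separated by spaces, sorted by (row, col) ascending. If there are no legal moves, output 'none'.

(0,0): flips 1 -> legal
(0,2): flips 2 -> legal
(0,3): no bracket -> illegal
(0,4): no bracket -> illegal
(0,5): no bracket -> illegal
(1,0): no bracket -> illegal
(1,3): no bracket -> illegal
(1,5): no bracket -> illegal
(2,4): flips 2 -> legal
(2,5): no bracket -> illegal
(3,4): no bracket -> illegal
(4,1): no bracket -> illegal
(4,3): no bracket -> illegal
(4,4): flips 1 -> legal
(5,0): no bracket -> illegal
(5,2): no bracket -> illegal

Answer: (0,0) (0,2) (2,4) (4,4)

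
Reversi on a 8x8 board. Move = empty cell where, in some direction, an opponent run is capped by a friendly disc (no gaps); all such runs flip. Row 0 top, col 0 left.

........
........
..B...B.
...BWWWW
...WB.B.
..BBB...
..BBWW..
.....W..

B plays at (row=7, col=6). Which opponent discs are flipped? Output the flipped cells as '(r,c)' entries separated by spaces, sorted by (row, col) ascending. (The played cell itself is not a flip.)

Dir NW: opp run (6,5) capped by B -> flip
Dir N: first cell '.' (not opp) -> no flip
Dir NE: first cell '.' (not opp) -> no flip
Dir W: opp run (7,5), next='.' -> no flip
Dir E: first cell '.' (not opp) -> no flip
Dir SW: edge -> no flip
Dir S: edge -> no flip
Dir SE: edge -> no flip

Answer: (6,5)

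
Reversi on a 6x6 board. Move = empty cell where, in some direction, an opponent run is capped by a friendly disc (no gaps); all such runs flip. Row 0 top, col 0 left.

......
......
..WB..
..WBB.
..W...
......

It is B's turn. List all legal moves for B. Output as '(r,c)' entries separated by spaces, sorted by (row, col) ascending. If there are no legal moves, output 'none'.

Answer: (1,1) (2,1) (3,1) (4,1) (5,1)

Derivation:
(1,1): flips 1 -> legal
(1,2): no bracket -> illegal
(1,3): no bracket -> illegal
(2,1): flips 1 -> legal
(3,1): flips 1 -> legal
(4,1): flips 1 -> legal
(4,3): no bracket -> illegal
(5,1): flips 1 -> legal
(5,2): no bracket -> illegal
(5,3): no bracket -> illegal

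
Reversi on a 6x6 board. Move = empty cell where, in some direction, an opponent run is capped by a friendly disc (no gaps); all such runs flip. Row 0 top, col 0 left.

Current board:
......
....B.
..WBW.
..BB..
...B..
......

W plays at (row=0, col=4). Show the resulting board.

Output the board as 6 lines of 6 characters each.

Place W at (0,4); scan 8 dirs for brackets.
Dir NW: edge -> no flip
Dir N: edge -> no flip
Dir NE: edge -> no flip
Dir W: first cell '.' (not opp) -> no flip
Dir E: first cell '.' (not opp) -> no flip
Dir SW: first cell '.' (not opp) -> no flip
Dir S: opp run (1,4) capped by W -> flip
Dir SE: first cell '.' (not opp) -> no flip
All flips: (1,4)

Answer: ....W.
....W.
..WBW.
..BB..
...B..
......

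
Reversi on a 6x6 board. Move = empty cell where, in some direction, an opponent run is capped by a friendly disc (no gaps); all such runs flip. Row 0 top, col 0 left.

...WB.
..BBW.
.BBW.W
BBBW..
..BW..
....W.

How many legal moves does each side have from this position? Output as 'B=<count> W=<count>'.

-- B to move --
(0,2): flips 1 -> legal
(0,5): flips 2 -> legal
(1,5): flips 1 -> legal
(2,4): flips 3 -> legal
(3,4): flips 2 -> legal
(3,5): no bracket -> illegal
(4,4): flips 2 -> legal
(4,5): no bracket -> illegal
(5,2): no bracket -> illegal
(5,3): flips 3 -> legal
(5,5): no bracket -> illegal
B mobility = 7
-- W to move --
(0,1): flips 1 -> legal
(0,2): no bracket -> illegal
(0,5): flips 1 -> legal
(1,0): flips 2 -> legal
(1,1): flips 3 -> legal
(1,5): no bracket -> illegal
(2,0): flips 2 -> legal
(2,4): no bracket -> illegal
(4,0): no bracket -> illegal
(4,1): flips 2 -> legal
(5,1): flips 1 -> legal
(5,2): no bracket -> illegal
(5,3): no bracket -> illegal
W mobility = 7

Answer: B=7 W=7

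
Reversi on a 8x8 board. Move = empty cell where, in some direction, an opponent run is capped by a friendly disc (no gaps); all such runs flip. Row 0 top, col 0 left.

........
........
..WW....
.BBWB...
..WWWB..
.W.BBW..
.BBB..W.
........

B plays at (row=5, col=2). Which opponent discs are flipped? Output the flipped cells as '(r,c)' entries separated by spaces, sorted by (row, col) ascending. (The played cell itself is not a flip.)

Dir NW: first cell '.' (not opp) -> no flip
Dir N: opp run (4,2) capped by B -> flip
Dir NE: opp run (4,3) capped by B -> flip
Dir W: opp run (5,1), next='.' -> no flip
Dir E: first cell 'B' (not opp) -> no flip
Dir SW: first cell 'B' (not opp) -> no flip
Dir S: first cell 'B' (not opp) -> no flip
Dir SE: first cell 'B' (not opp) -> no flip

Answer: (4,2) (4,3)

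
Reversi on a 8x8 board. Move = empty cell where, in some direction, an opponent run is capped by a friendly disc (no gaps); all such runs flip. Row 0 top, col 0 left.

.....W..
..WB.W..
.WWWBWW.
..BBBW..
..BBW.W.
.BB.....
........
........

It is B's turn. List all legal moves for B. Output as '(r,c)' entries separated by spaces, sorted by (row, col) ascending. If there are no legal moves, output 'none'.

(0,1): flips 2 -> legal
(0,2): flips 2 -> legal
(0,3): no bracket -> illegal
(0,4): no bracket -> illegal
(0,6): flips 1 -> legal
(1,0): flips 1 -> legal
(1,1): flips 2 -> legal
(1,4): flips 1 -> legal
(1,6): flips 1 -> legal
(1,7): no bracket -> illegal
(2,0): flips 3 -> legal
(2,7): flips 2 -> legal
(3,0): no bracket -> illegal
(3,1): flips 1 -> legal
(3,6): flips 1 -> legal
(3,7): no bracket -> illegal
(4,5): flips 1 -> legal
(4,7): no bracket -> illegal
(5,3): no bracket -> illegal
(5,4): flips 1 -> legal
(5,5): flips 1 -> legal
(5,6): no bracket -> illegal
(5,7): flips 2 -> legal

Answer: (0,1) (0,2) (0,6) (1,0) (1,1) (1,4) (1,6) (2,0) (2,7) (3,1) (3,6) (4,5) (5,4) (5,5) (5,7)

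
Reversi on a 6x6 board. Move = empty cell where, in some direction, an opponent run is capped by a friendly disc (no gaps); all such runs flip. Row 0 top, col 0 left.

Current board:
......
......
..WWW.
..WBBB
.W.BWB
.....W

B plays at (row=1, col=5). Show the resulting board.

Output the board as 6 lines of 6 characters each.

Answer: ......
.....B
..WWB.
..WBBB
.W.BWB
.....W

Derivation:
Place B at (1,5); scan 8 dirs for brackets.
Dir NW: first cell '.' (not opp) -> no flip
Dir N: first cell '.' (not opp) -> no flip
Dir NE: edge -> no flip
Dir W: first cell '.' (not opp) -> no flip
Dir E: edge -> no flip
Dir SW: opp run (2,4) capped by B -> flip
Dir S: first cell '.' (not opp) -> no flip
Dir SE: edge -> no flip
All flips: (2,4)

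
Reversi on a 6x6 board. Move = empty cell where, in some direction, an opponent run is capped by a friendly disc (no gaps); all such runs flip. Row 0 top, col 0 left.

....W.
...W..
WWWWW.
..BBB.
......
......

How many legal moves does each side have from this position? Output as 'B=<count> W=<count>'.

Answer: B=6 W=5

Derivation:
-- B to move --
(0,2): no bracket -> illegal
(0,3): flips 2 -> legal
(0,5): no bracket -> illegal
(1,0): flips 1 -> legal
(1,1): flips 1 -> legal
(1,2): flips 2 -> legal
(1,4): flips 2 -> legal
(1,5): flips 1 -> legal
(2,5): no bracket -> illegal
(3,0): no bracket -> illegal
(3,1): no bracket -> illegal
(3,5): no bracket -> illegal
B mobility = 6
-- W to move --
(2,5): no bracket -> illegal
(3,1): no bracket -> illegal
(3,5): no bracket -> illegal
(4,1): flips 1 -> legal
(4,2): flips 2 -> legal
(4,3): flips 2 -> legal
(4,4): flips 2 -> legal
(4,5): flips 1 -> legal
W mobility = 5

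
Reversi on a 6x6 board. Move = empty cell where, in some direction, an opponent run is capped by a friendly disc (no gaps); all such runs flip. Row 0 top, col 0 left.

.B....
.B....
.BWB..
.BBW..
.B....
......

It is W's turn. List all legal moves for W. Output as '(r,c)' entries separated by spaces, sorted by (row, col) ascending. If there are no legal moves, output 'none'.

Answer: (0,0) (1,3) (2,0) (2,4) (3,0) (4,0) (4,2)

Derivation:
(0,0): flips 1 -> legal
(0,2): no bracket -> illegal
(1,0): no bracket -> illegal
(1,2): no bracket -> illegal
(1,3): flips 1 -> legal
(1,4): no bracket -> illegal
(2,0): flips 1 -> legal
(2,4): flips 1 -> legal
(3,0): flips 2 -> legal
(3,4): no bracket -> illegal
(4,0): flips 1 -> legal
(4,2): flips 1 -> legal
(4,3): no bracket -> illegal
(5,0): no bracket -> illegal
(5,1): no bracket -> illegal
(5,2): no bracket -> illegal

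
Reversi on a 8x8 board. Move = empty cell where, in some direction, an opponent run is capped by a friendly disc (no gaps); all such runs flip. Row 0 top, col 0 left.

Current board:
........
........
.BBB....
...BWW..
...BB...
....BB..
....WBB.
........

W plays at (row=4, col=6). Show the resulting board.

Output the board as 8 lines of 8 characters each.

Place W at (4,6); scan 8 dirs for brackets.
Dir NW: first cell 'W' (not opp) -> no flip
Dir N: first cell '.' (not opp) -> no flip
Dir NE: first cell '.' (not opp) -> no flip
Dir W: first cell '.' (not opp) -> no flip
Dir E: first cell '.' (not opp) -> no flip
Dir SW: opp run (5,5) capped by W -> flip
Dir S: first cell '.' (not opp) -> no flip
Dir SE: first cell '.' (not opp) -> no flip
All flips: (5,5)

Answer: ........
........
.BBB....
...BWW..
...BB.W.
....BW..
....WBB.
........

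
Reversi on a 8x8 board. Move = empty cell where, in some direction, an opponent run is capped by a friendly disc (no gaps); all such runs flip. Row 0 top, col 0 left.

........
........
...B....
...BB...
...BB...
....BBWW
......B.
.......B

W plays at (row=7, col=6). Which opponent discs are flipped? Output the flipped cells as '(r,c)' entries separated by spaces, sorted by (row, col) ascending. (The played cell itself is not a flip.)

Answer: (6,6)

Derivation:
Dir NW: first cell '.' (not opp) -> no flip
Dir N: opp run (6,6) capped by W -> flip
Dir NE: first cell '.' (not opp) -> no flip
Dir W: first cell '.' (not opp) -> no flip
Dir E: opp run (7,7), next=edge -> no flip
Dir SW: edge -> no flip
Dir S: edge -> no flip
Dir SE: edge -> no flip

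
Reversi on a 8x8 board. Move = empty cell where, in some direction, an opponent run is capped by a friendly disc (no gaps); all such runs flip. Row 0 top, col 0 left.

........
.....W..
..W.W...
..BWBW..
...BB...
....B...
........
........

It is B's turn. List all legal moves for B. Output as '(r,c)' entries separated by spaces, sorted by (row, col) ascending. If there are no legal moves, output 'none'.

Answer: (1,1) (1,2) (1,4) (2,3) (2,6) (3,6)

Derivation:
(0,4): no bracket -> illegal
(0,5): no bracket -> illegal
(0,6): no bracket -> illegal
(1,1): flips 2 -> legal
(1,2): flips 1 -> legal
(1,3): no bracket -> illegal
(1,4): flips 1 -> legal
(1,6): no bracket -> illegal
(2,1): no bracket -> illegal
(2,3): flips 1 -> legal
(2,5): no bracket -> illegal
(2,6): flips 1 -> legal
(3,1): no bracket -> illegal
(3,6): flips 1 -> legal
(4,2): no bracket -> illegal
(4,5): no bracket -> illegal
(4,6): no bracket -> illegal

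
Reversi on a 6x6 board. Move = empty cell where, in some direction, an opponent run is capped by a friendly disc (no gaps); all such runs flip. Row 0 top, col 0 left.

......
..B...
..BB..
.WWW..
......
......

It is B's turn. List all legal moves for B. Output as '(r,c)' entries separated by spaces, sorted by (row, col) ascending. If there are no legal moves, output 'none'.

Answer: (4,0) (4,1) (4,2) (4,3) (4,4)

Derivation:
(2,0): no bracket -> illegal
(2,1): no bracket -> illegal
(2,4): no bracket -> illegal
(3,0): no bracket -> illegal
(3,4): no bracket -> illegal
(4,0): flips 1 -> legal
(4,1): flips 1 -> legal
(4,2): flips 1 -> legal
(4,3): flips 1 -> legal
(4,4): flips 1 -> legal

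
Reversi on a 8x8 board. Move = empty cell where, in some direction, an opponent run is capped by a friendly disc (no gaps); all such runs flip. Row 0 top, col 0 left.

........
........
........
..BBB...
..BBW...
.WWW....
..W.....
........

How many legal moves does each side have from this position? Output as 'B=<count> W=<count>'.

-- B to move --
(3,5): no bracket -> illegal
(4,0): no bracket -> illegal
(4,1): no bracket -> illegal
(4,5): flips 1 -> legal
(5,0): no bracket -> illegal
(5,4): flips 1 -> legal
(5,5): flips 1 -> legal
(6,0): flips 1 -> legal
(6,1): flips 1 -> legal
(6,3): flips 1 -> legal
(6,4): flips 1 -> legal
(7,1): no bracket -> illegal
(7,2): flips 2 -> legal
(7,3): no bracket -> illegal
B mobility = 8
-- W to move --
(2,1): no bracket -> illegal
(2,2): flips 3 -> legal
(2,3): flips 2 -> legal
(2,4): flips 3 -> legal
(2,5): flips 2 -> legal
(3,1): flips 1 -> legal
(3,5): no bracket -> illegal
(4,1): flips 2 -> legal
(4,5): no bracket -> illegal
(5,4): no bracket -> illegal
W mobility = 6

Answer: B=8 W=6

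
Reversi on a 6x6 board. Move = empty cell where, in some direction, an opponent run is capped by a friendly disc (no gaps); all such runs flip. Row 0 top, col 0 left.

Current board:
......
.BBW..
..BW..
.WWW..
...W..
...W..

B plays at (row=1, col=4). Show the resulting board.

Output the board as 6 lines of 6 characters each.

Place B at (1,4); scan 8 dirs for brackets.
Dir NW: first cell '.' (not opp) -> no flip
Dir N: first cell '.' (not opp) -> no flip
Dir NE: first cell '.' (not opp) -> no flip
Dir W: opp run (1,3) capped by B -> flip
Dir E: first cell '.' (not opp) -> no flip
Dir SW: opp run (2,3) (3,2), next='.' -> no flip
Dir S: first cell '.' (not opp) -> no flip
Dir SE: first cell '.' (not opp) -> no flip
All flips: (1,3)

Answer: ......
.BBBB.
..BW..
.WWW..
...W..
...W..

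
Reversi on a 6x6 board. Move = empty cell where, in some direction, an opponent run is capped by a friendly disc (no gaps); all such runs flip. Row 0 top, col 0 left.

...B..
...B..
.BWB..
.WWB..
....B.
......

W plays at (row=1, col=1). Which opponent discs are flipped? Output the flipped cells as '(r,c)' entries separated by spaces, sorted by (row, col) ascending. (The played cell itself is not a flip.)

Answer: (2,1)

Derivation:
Dir NW: first cell '.' (not opp) -> no flip
Dir N: first cell '.' (not opp) -> no flip
Dir NE: first cell '.' (not opp) -> no flip
Dir W: first cell '.' (not opp) -> no flip
Dir E: first cell '.' (not opp) -> no flip
Dir SW: first cell '.' (not opp) -> no flip
Dir S: opp run (2,1) capped by W -> flip
Dir SE: first cell 'W' (not opp) -> no flip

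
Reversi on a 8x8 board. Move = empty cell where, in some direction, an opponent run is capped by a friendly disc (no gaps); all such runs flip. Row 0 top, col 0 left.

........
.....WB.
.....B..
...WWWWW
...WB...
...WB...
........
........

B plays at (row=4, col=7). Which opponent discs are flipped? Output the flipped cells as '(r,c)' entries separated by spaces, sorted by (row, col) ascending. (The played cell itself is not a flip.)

Dir NW: opp run (3,6) capped by B -> flip
Dir N: opp run (3,7), next='.' -> no flip
Dir NE: edge -> no flip
Dir W: first cell '.' (not opp) -> no flip
Dir E: edge -> no flip
Dir SW: first cell '.' (not opp) -> no flip
Dir S: first cell '.' (not opp) -> no flip
Dir SE: edge -> no flip

Answer: (3,6)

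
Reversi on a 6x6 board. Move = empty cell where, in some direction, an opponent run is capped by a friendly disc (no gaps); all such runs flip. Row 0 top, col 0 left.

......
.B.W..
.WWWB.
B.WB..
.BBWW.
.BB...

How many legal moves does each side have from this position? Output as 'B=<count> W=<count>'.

-- B to move --
(0,2): flips 1 -> legal
(0,3): flips 2 -> legal
(0,4): no bracket -> illegal
(1,0): no bracket -> illegal
(1,2): flips 3 -> legal
(1,4): flips 2 -> legal
(2,0): flips 3 -> legal
(3,1): flips 2 -> legal
(3,4): flips 1 -> legal
(3,5): no bracket -> illegal
(4,5): flips 2 -> legal
(5,3): flips 1 -> legal
(5,4): no bracket -> illegal
(5,5): flips 1 -> legal
B mobility = 10
-- W to move --
(0,0): flips 1 -> legal
(0,1): flips 1 -> legal
(0,2): no bracket -> illegal
(1,0): no bracket -> illegal
(1,2): no bracket -> illegal
(1,4): no bracket -> illegal
(1,5): no bracket -> illegal
(2,0): no bracket -> illegal
(2,5): flips 1 -> legal
(3,1): no bracket -> illegal
(3,4): flips 1 -> legal
(3,5): flips 1 -> legal
(4,0): flips 2 -> legal
(5,0): flips 1 -> legal
(5,3): no bracket -> illegal
W mobility = 7

Answer: B=10 W=7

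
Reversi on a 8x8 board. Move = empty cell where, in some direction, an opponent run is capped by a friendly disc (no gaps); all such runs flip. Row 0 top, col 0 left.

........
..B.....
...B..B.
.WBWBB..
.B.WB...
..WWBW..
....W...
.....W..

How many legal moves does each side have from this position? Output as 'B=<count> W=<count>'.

Answer: B=11 W=10

Derivation:
-- B to move --
(2,0): no bracket -> illegal
(2,1): flips 1 -> legal
(2,2): flips 1 -> legal
(2,4): no bracket -> illegal
(3,0): flips 1 -> legal
(4,0): no bracket -> illegal
(4,2): flips 1 -> legal
(4,5): no bracket -> illegal
(4,6): no bracket -> illegal
(5,1): flips 2 -> legal
(5,6): flips 1 -> legal
(6,1): flips 2 -> legal
(6,2): flips 1 -> legal
(6,3): flips 4 -> legal
(6,5): no bracket -> illegal
(6,6): flips 1 -> legal
(7,3): no bracket -> illegal
(7,4): flips 1 -> legal
(7,6): no bracket -> illegal
B mobility = 11
-- W to move --
(0,1): no bracket -> illegal
(0,2): no bracket -> illegal
(0,3): no bracket -> illegal
(1,1): no bracket -> illegal
(1,3): flips 1 -> legal
(1,4): no bracket -> illegal
(1,5): no bracket -> illegal
(1,6): no bracket -> illegal
(1,7): flips 3 -> legal
(2,1): flips 1 -> legal
(2,2): no bracket -> illegal
(2,4): flips 3 -> legal
(2,5): flips 1 -> legal
(2,7): no bracket -> illegal
(3,0): flips 1 -> legal
(3,6): flips 2 -> legal
(3,7): no bracket -> illegal
(4,0): no bracket -> illegal
(4,2): no bracket -> illegal
(4,5): flips 1 -> legal
(4,6): no bracket -> illegal
(5,0): no bracket -> illegal
(5,1): flips 1 -> legal
(6,3): no bracket -> illegal
(6,5): flips 1 -> legal
W mobility = 10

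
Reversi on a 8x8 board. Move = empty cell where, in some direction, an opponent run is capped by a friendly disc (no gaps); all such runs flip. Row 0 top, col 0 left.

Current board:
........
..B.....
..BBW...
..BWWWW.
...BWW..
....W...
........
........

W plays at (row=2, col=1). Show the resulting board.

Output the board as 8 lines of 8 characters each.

Place W at (2,1); scan 8 dirs for brackets.
Dir NW: first cell '.' (not opp) -> no flip
Dir N: first cell '.' (not opp) -> no flip
Dir NE: opp run (1,2), next='.' -> no flip
Dir W: first cell '.' (not opp) -> no flip
Dir E: opp run (2,2) (2,3) capped by W -> flip
Dir SW: first cell '.' (not opp) -> no flip
Dir S: first cell '.' (not opp) -> no flip
Dir SE: opp run (3,2) (4,3) capped by W -> flip
All flips: (2,2) (2,3) (3,2) (4,3)

Answer: ........
..B.....
.WWWW...
..WWWWW.
...WWW..
....W...
........
........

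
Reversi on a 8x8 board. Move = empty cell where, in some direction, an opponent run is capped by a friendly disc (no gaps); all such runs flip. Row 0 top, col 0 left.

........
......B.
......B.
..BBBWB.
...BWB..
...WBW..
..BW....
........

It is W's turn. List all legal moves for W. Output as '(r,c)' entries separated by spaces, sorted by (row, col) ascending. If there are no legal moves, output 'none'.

(0,5): no bracket -> illegal
(0,6): no bracket -> illegal
(0,7): no bracket -> illegal
(1,5): no bracket -> illegal
(1,7): flips 1 -> legal
(2,1): no bracket -> illegal
(2,2): flips 1 -> legal
(2,3): flips 2 -> legal
(2,4): flips 1 -> legal
(2,5): no bracket -> illegal
(2,7): flips 3 -> legal
(3,1): flips 3 -> legal
(3,7): flips 1 -> legal
(4,1): no bracket -> illegal
(4,2): flips 1 -> legal
(4,6): flips 1 -> legal
(4,7): no bracket -> illegal
(5,1): no bracket -> illegal
(5,2): no bracket -> illegal
(5,6): no bracket -> illegal
(6,1): flips 1 -> legal
(6,4): flips 1 -> legal
(6,5): no bracket -> illegal
(7,1): flips 1 -> legal
(7,2): no bracket -> illegal
(7,3): no bracket -> illegal

Answer: (1,7) (2,2) (2,3) (2,4) (2,7) (3,1) (3,7) (4,2) (4,6) (6,1) (6,4) (7,1)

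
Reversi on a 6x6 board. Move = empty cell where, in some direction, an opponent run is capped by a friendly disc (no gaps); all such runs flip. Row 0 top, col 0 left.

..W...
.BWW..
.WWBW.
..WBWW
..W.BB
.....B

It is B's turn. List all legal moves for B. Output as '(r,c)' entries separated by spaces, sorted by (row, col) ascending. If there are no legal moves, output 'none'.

Answer: (0,1) (0,3) (1,4) (1,5) (2,0) (2,5) (3,1) (4,1) (5,1)

Derivation:
(0,1): flips 1 -> legal
(0,3): flips 1 -> legal
(0,4): no bracket -> illegal
(1,0): no bracket -> illegal
(1,4): flips 4 -> legal
(1,5): flips 1 -> legal
(2,0): flips 2 -> legal
(2,5): flips 2 -> legal
(3,0): no bracket -> illegal
(3,1): flips 2 -> legal
(4,1): flips 1 -> legal
(4,3): no bracket -> illegal
(5,1): flips 1 -> legal
(5,2): no bracket -> illegal
(5,3): no bracket -> illegal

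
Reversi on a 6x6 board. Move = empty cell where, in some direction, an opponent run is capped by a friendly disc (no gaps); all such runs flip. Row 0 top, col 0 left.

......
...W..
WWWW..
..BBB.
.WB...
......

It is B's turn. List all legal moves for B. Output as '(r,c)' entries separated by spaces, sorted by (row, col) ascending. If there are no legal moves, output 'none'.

(0,2): no bracket -> illegal
(0,3): flips 2 -> legal
(0,4): no bracket -> illegal
(1,0): flips 1 -> legal
(1,1): flips 1 -> legal
(1,2): flips 2 -> legal
(1,4): flips 1 -> legal
(2,4): no bracket -> illegal
(3,0): no bracket -> illegal
(3,1): no bracket -> illegal
(4,0): flips 1 -> legal
(5,0): flips 1 -> legal
(5,1): no bracket -> illegal
(5,2): no bracket -> illegal

Answer: (0,3) (1,0) (1,1) (1,2) (1,4) (4,0) (5,0)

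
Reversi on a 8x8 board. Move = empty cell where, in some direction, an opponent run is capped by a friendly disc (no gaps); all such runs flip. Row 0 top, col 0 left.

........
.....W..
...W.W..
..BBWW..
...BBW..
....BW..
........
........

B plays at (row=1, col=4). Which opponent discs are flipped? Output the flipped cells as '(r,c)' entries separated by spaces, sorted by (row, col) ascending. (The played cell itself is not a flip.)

Dir NW: first cell '.' (not opp) -> no flip
Dir N: first cell '.' (not opp) -> no flip
Dir NE: first cell '.' (not opp) -> no flip
Dir W: first cell '.' (not opp) -> no flip
Dir E: opp run (1,5), next='.' -> no flip
Dir SW: opp run (2,3) capped by B -> flip
Dir S: first cell '.' (not opp) -> no flip
Dir SE: opp run (2,5), next='.' -> no flip

Answer: (2,3)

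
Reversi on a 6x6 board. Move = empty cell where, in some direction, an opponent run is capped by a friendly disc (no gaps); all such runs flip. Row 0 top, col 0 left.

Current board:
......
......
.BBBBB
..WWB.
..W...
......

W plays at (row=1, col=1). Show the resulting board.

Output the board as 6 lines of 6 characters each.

Place W at (1,1); scan 8 dirs for brackets.
Dir NW: first cell '.' (not opp) -> no flip
Dir N: first cell '.' (not opp) -> no flip
Dir NE: first cell '.' (not opp) -> no flip
Dir W: first cell '.' (not opp) -> no flip
Dir E: first cell '.' (not opp) -> no flip
Dir SW: first cell '.' (not opp) -> no flip
Dir S: opp run (2,1), next='.' -> no flip
Dir SE: opp run (2,2) capped by W -> flip
All flips: (2,2)

Answer: ......
.W....
.BWBBB
..WWB.
..W...
......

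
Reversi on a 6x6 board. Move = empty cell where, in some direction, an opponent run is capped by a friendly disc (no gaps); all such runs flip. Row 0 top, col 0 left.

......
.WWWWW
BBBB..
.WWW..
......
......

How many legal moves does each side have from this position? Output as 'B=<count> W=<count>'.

-- B to move --
(0,0): flips 1 -> legal
(0,1): flips 2 -> legal
(0,2): flips 2 -> legal
(0,3): flips 2 -> legal
(0,4): flips 1 -> legal
(0,5): flips 1 -> legal
(1,0): no bracket -> illegal
(2,4): no bracket -> illegal
(2,5): no bracket -> illegal
(3,0): no bracket -> illegal
(3,4): no bracket -> illegal
(4,0): flips 1 -> legal
(4,1): flips 2 -> legal
(4,2): flips 2 -> legal
(4,3): flips 2 -> legal
(4,4): flips 1 -> legal
B mobility = 11
-- W to move --
(1,0): flips 1 -> legal
(2,4): no bracket -> illegal
(3,0): flips 1 -> legal
(3,4): flips 1 -> legal
W mobility = 3

Answer: B=11 W=3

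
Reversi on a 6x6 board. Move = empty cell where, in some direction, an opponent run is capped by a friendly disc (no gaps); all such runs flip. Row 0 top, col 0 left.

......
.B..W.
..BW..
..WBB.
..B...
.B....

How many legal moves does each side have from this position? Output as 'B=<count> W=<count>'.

-- B to move --
(0,3): no bracket -> illegal
(0,4): no bracket -> illegal
(0,5): no bracket -> illegal
(1,2): flips 1 -> legal
(1,3): flips 1 -> legal
(1,5): no bracket -> illegal
(2,1): no bracket -> illegal
(2,4): flips 1 -> legal
(2,5): no bracket -> illegal
(3,1): flips 1 -> legal
(4,1): no bracket -> illegal
(4,3): no bracket -> illegal
B mobility = 4
-- W to move --
(0,0): no bracket -> illegal
(0,1): no bracket -> illegal
(0,2): no bracket -> illegal
(1,0): no bracket -> illegal
(1,2): flips 1 -> legal
(1,3): no bracket -> illegal
(2,0): no bracket -> illegal
(2,1): flips 1 -> legal
(2,4): no bracket -> illegal
(2,5): no bracket -> illegal
(3,1): no bracket -> illegal
(3,5): flips 2 -> legal
(4,0): no bracket -> illegal
(4,1): no bracket -> illegal
(4,3): flips 1 -> legal
(4,4): no bracket -> illegal
(4,5): flips 1 -> legal
(5,0): no bracket -> illegal
(5,2): flips 1 -> legal
(5,3): no bracket -> illegal
W mobility = 6

Answer: B=4 W=6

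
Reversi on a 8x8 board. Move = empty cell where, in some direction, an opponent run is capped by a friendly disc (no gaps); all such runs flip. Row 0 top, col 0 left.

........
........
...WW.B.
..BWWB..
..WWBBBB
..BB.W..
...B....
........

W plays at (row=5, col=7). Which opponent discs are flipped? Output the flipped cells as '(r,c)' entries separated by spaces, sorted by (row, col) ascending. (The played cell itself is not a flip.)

Answer: (3,5) (4,6)

Derivation:
Dir NW: opp run (4,6) (3,5) capped by W -> flip
Dir N: opp run (4,7), next='.' -> no flip
Dir NE: edge -> no flip
Dir W: first cell '.' (not opp) -> no flip
Dir E: edge -> no flip
Dir SW: first cell '.' (not opp) -> no flip
Dir S: first cell '.' (not opp) -> no flip
Dir SE: edge -> no flip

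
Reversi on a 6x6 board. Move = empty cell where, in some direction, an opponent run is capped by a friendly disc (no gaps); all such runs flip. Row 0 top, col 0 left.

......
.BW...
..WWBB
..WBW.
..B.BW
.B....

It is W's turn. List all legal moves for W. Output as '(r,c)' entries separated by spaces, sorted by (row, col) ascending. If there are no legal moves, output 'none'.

(0,0): flips 1 -> legal
(0,1): no bracket -> illegal
(0,2): no bracket -> illegal
(1,0): flips 1 -> legal
(1,3): no bracket -> illegal
(1,4): flips 1 -> legal
(1,5): no bracket -> illegal
(2,0): no bracket -> illegal
(2,1): no bracket -> illegal
(3,1): no bracket -> illegal
(3,5): no bracket -> illegal
(4,0): no bracket -> illegal
(4,1): no bracket -> illegal
(4,3): flips 2 -> legal
(5,0): no bracket -> illegal
(5,2): flips 1 -> legal
(5,3): no bracket -> illegal
(5,4): flips 1 -> legal
(5,5): flips 2 -> legal

Answer: (0,0) (1,0) (1,4) (4,3) (5,2) (5,4) (5,5)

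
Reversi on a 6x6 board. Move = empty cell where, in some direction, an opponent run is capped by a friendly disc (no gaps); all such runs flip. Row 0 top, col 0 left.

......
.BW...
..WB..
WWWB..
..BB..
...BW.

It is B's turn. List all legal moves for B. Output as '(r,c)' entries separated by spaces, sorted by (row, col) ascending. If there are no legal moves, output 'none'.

(0,1): flips 1 -> legal
(0,2): flips 3 -> legal
(0,3): no bracket -> illegal
(1,3): flips 1 -> legal
(2,0): flips 1 -> legal
(2,1): flips 2 -> legal
(4,0): no bracket -> illegal
(4,1): flips 1 -> legal
(4,4): no bracket -> illegal
(4,5): no bracket -> illegal
(5,5): flips 1 -> legal

Answer: (0,1) (0,2) (1,3) (2,0) (2,1) (4,1) (5,5)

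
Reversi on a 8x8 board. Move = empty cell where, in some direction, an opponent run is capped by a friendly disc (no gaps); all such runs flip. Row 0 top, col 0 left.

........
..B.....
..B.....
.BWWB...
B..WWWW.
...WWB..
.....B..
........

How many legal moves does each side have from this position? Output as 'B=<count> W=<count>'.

Answer: B=7 W=12

Derivation:
-- B to move --
(2,1): flips 3 -> legal
(2,3): no bracket -> illegal
(2,4): no bracket -> illegal
(3,5): flips 1 -> legal
(3,6): no bracket -> illegal
(3,7): flips 1 -> legal
(4,1): no bracket -> illegal
(4,2): flips 1 -> legal
(4,7): no bracket -> illegal
(5,2): flips 3 -> legal
(5,6): flips 1 -> legal
(5,7): no bracket -> illegal
(6,2): no bracket -> illegal
(6,3): no bracket -> illegal
(6,4): flips 2 -> legal
B mobility = 7
-- W to move --
(0,1): no bracket -> illegal
(0,2): flips 2 -> legal
(0,3): no bracket -> illegal
(1,1): flips 1 -> legal
(1,3): no bracket -> illegal
(2,0): no bracket -> illegal
(2,1): no bracket -> illegal
(2,3): flips 1 -> legal
(2,4): flips 1 -> legal
(2,5): flips 1 -> legal
(3,0): flips 1 -> legal
(3,5): flips 1 -> legal
(4,1): no bracket -> illegal
(4,2): no bracket -> illegal
(5,0): no bracket -> illegal
(5,1): no bracket -> illegal
(5,6): flips 1 -> legal
(6,4): flips 1 -> legal
(6,6): flips 1 -> legal
(7,4): no bracket -> illegal
(7,5): flips 2 -> legal
(7,6): flips 1 -> legal
W mobility = 12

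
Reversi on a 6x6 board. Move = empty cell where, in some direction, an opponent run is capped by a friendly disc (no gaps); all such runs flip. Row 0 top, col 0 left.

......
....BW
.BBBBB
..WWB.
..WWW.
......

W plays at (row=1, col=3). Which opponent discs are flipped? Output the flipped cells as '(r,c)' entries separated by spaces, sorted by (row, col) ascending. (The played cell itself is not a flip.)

Dir NW: first cell '.' (not opp) -> no flip
Dir N: first cell '.' (not opp) -> no flip
Dir NE: first cell '.' (not opp) -> no flip
Dir W: first cell '.' (not opp) -> no flip
Dir E: opp run (1,4) capped by W -> flip
Dir SW: opp run (2,2), next='.' -> no flip
Dir S: opp run (2,3) capped by W -> flip
Dir SE: opp run (2,4), next='.' -> no flip

Answer: (1,4) (2,3)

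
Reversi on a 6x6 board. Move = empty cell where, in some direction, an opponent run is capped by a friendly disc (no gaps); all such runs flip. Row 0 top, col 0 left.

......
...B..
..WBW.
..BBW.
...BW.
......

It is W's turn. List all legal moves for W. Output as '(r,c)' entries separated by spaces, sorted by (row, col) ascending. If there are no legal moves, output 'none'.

Answer: (0,2) (0,4) (1,2) (3,1) (4,2) (5,2)

Derivation:
(0,2): flips 1 -> legal
(0,3): no bracket -> illegal
(0,4): flips 1 -> legal
(1,2): flips 1 -> legal
(1,4): no bracket -> illegal
(2,1): no bracket -> illegal
(3,1): flips 2 -> legal
(4,1): no bracket -> illegal
(4,2): flips 3 -> legal
(5,2): flips 1 -> legal
(5,3): no bracket -> illegal
(5,4): no bracket -> illegal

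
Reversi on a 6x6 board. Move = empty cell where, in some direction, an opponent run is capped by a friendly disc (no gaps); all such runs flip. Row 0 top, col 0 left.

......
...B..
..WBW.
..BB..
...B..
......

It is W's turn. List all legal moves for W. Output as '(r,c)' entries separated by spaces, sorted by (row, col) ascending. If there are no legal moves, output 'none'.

Answer: (0,2) (0,4) (4,2) (4,4)

Derivation:
(0,2): flips 1 -> legal
(0,3): no bracket -> illegal
(0,4): flips 1 -> legal
(1,2): no bracket -> illegal
(1,4): no bracket -> illegal
(2,1): no bracket -> illegal
(3,1): no bracket -> illegal
(3,4): no bracket -> illegal
(4,1): no bracket -> illegal
(4,2): flips 2 -> legal
(4,4): flips 1 -> legal
(5,2): no bracket -> illegal
(5,3): no bracket -> illegal
(5,4): no bracket -> illegal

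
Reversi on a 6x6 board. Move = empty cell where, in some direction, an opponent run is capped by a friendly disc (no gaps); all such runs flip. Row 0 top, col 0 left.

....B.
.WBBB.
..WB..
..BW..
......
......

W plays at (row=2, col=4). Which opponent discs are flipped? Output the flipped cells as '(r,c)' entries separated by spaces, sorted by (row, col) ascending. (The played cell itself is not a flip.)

Dir NW: opp run (1,3), next='.' -> no flip
Dir N: opp run (1,4) (0,4), next=edge -> no flip
Dir NE: first cell '.' (not opp) -> no flip
Dir W: opp run (2,3) capped by W -> flip
Dir E: first cell '.' (not opp) -> no flip
Dir SW: first cell 'W' (not opp) -> no flip
Dir S: first cell '.' (not opp) -> no flip
Dir SE: first cell '.' (not opp) -> no flip

Answer: (2,3)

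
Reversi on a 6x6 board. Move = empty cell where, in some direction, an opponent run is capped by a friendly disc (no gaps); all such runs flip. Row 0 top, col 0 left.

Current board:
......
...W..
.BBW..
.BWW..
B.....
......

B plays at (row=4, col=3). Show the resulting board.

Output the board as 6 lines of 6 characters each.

Answer: ......
...W..
.BBW..
.BBW..
B..B..
......

Derivation:
Place B at (4,3); scan 8 dirs for brackets.
Dir NW: opp run (3,2) capped by B -> flip
Dir N: opp run (3,3) (2,3) (1,3), next='.' -> no flip
Dir NE: first cell '.' (not opp) -> no flip
Dir W: first cell '.' (not opp) -> no flip
Dir E: first cell '.' (not opp) -> no flip
Dir SW: first cell '.' (not opp) -> no flip
Dir S: first cell '.' (not opp) -> no flip
Dir SE: first cell '.' (not opp) -> no flip
All flips: (3,2)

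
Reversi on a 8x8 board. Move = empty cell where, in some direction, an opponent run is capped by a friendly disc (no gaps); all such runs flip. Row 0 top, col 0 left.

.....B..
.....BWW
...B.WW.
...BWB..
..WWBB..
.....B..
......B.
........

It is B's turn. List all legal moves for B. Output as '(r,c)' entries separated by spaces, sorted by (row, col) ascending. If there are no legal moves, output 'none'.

Answer: (2,4) (2,7) (3,7) (4,1) (5,1) (5,3)

Derivation:
(0,6): no bracket -> illegal
(0,7): no bracket -> illegal
(1,4): no bracket -> illegal
(2,4): flips 1 -> legal
(2,7): flips 1 -> legal
(3,1): no bracket -> illegal
(3,2): no bracket -> illegal
(3,6): no bracket -> illegal
(3,7): flips 1 -> legal
(4,1): flips 2 -> legal
(5,1): flips 1 -> legal
(5,2): no bracket -> illegal
(5,3): flips 1 -> legal
(5,4): no bracket -> illegal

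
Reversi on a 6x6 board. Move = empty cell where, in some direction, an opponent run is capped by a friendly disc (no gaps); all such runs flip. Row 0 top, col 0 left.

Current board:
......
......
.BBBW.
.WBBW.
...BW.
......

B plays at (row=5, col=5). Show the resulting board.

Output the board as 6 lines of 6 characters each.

Place B at (5,5); scan 8 dirs for brackets.
Dir NW: opp run (4,4) capped by B -> flip
Dir N: first cell '.' (not opp) -> no flip
Dir NE: edge -> no flip
Dir W: first cell '.' (not opp) -> no flip
Dir E: edge -> no flip
Dir SW: edge -> no flip
Dir S: edge -> no flip
Dir SE: edge -> no flip
All flips: (4,4)

Answer: ......
......
.BBBW.
.WBBW.
...BB.
.....B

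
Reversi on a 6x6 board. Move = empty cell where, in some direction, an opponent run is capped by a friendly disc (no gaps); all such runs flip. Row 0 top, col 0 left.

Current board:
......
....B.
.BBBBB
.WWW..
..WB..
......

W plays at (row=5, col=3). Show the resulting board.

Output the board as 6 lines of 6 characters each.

Answer: ......
....B.
.BBBBB
.WWW..
..WW..
...W..

Derivation:
Place W at (5,3); scan 8 dirs for brackets.
Dir NW: first cell 'W' (not opp) -> no flip
Dir N: opp run (4,3) capped by W -> flip
Dir NE: first cell '.' (not opp) -> no flip
Dir W: first cell '.' (not opp) -> no flip
Dir E: first cell '.' (not opp) -> no flip
Dir SW: edge -> no flip
Dir S: edge -> no flip
Dir SE: edge -> no flip
All flips: (4,3)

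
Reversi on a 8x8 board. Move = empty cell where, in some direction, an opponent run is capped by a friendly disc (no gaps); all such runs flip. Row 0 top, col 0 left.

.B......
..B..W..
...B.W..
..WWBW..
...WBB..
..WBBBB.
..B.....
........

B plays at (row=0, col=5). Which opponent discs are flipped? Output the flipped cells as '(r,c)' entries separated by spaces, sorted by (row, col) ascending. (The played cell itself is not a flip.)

Dir NW: edge -> no flip
Dir N: edge -> no flip
Dir NE: edge -> no flip
Dir W: first cell '.' (not opp) -> no flip
Dir E: first cell '.' (not opp) -> no flip
Dir SW: first cell '.' (not opp) -> no flip
Dir S: opp run (1,5) (2,5) (3,5) capped by B -> flip
Dir SE: first cell '.' (not opp) -> no flip

Answer: (1,5) (2,5) (3,5)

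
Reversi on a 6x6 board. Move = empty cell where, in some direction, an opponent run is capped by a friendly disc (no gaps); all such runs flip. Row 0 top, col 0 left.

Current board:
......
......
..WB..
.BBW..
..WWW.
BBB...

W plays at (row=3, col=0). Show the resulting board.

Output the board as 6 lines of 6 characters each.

Place W at (3,0); scan 8 dirs for brackets.
Dir NW: edge -> no flip
Dir N: first cell '.' (not opp) -> no flip
Dir NE: first cell '.' (not opp) -> no flip
Dir W: edge -> no flip
Dir E: opp run (3,1) (3,2) capped by W -> flip
Dir SW: edge -> no flip
Dir S: first cell '.' (not opp) -> no flip
Dir SE: first cell '.' (not opp) -> no flip
All flips: (3,1) (3,2)

Answer: ......
......
..WB..
WWWW..
..WWW.
BBB...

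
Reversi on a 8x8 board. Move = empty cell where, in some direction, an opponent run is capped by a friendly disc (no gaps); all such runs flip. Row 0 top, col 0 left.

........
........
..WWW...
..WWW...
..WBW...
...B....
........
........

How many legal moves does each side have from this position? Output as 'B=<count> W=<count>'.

Answer: B=7 W=5

Derivation:
-- B to move --
(1,1): no bracket -> illegal
(1,2): no bracket -> illegal
(1,3): flips 2 -> legal
(1,4): no bracket -> illegal
(1,5): no bracket -> illegal
(2,1): flips 1 -> legal
(2,5): flips 1 -> legal
(3,1): flips 1 -> legal
(3,5): flips 1 -> legal
(4,1): flips 1 -> legal
(4,5): flips 1 -> legal
(5,1): no bracket -> illegal
(5,2): no bracket -> illegal
(5,4): no bracket -> illegal
(5,5): no bracket -> illegal
B mobility = 7
-- W to move --
(5,2): flips 1 -> legal
(5,4): flips 1 -> legal
(6,2): flips 1 -> legal
(6,3): flips 2 -> legal
(6,4): flips 1 -> legal
W mobility = 5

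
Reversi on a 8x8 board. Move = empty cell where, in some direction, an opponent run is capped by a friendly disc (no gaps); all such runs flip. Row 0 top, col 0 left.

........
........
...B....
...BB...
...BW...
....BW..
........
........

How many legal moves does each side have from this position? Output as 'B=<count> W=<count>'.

-- B to move --
(3,5): no bracket -> illegal
(4,5): flips 1 -> legal
(4,6): no bracket -> illegal
(5,3): no bracket -> illegal
(5,6): flips 1 -> legal
(6,4): no bracket -> illegal
(6,5): no bracket -> illegal
(6,6): flips 2 -> legal
B mobility = 3
-- W to move --
(1,2): no bracket -> illegal
(1,3): no bracket -> illegal
(1,4): no bracket -> illegal
(2,2): flips 1 -> legal
(2,4): flips 1 -> legal
(2,5): no bracket -> illegal
(3,2): no bracket -> illegal
(3,5): no bracket -> illegal
(4,2): flips 1 -> legal
(4,5): no bracket -> illegal
(5,2): no bracket -> illegal
(5,3): flips 1 -> legal
(6,3): no bracket -> illegal
(6,4): flips 1 -> legal
(6,5): no bracket -> illegal
W mobility = 5

Answer: B=3 W=5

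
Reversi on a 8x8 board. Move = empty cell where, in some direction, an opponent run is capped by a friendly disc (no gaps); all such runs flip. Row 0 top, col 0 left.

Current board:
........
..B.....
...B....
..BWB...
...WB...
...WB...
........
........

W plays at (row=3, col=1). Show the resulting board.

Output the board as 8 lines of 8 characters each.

Place W at (3,1); scan 8 dirs for brackets.
Dir NW: first cell '.' (not opp) -> no flip
Dir N: first cell '.' (not opp) -> no flip
Dir NE: first cell '.' (not opp) -> no flip
Dir W: first cell '.' (not opp) -> no flip
Dir E: opp run (3,2) capped by W -> flip
Dir SW: first cell '.' (not opp) -> no flip
Dir S: first cell '.' (not opp) -> no flip
Dir SE: first cell '.' (not opp) -> no flip
All flips: (3,2)

Answer: ........
..B.....
...B....
.WWWB...
...WB...
...WB...
........
........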